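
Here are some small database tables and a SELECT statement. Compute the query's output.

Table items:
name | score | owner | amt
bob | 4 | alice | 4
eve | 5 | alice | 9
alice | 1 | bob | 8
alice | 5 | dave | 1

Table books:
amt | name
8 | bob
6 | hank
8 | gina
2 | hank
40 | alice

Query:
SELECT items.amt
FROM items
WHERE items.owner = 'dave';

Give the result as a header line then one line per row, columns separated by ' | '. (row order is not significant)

After WHERE (1 rows):
items.name | items.score | items.owner | items.amt
alice | 5 | dave | 1
After SELECT (1 rows):
items.amt
1

== RESULT ==
items.amt
1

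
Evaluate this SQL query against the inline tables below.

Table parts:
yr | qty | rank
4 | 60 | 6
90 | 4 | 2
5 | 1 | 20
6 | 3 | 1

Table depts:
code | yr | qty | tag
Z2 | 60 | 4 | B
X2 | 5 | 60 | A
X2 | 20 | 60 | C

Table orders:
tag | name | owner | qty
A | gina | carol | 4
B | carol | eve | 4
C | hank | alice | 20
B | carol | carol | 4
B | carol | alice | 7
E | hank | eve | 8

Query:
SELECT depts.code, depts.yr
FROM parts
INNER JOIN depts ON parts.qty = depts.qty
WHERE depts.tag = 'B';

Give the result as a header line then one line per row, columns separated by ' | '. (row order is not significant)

After JOIN depts (3 rows):
parts.yr | parts.qty | parts.rank | depts.code | depts.yr | depts.qty | depts.tag
4 | 60 | 6 | X2 | 5 | 60 | A
4 | 60 | 6 | X2 | 20 | 60 | C
90 | 4 | 2 | Z2 | 60 | 4 | B
After WHERE (1 rows):
parts.yr | parts.qty | parts.rank | depts.code | depts.yr | depts.qty | depts.tag
90 | 4 | 2 | Z2 | 60 | 4 | B
After SELECT (1 rows):
depts.code | depts.yr
Z2 | 60

== RESULT ==
depts.code | depts.yr
Z2 | 60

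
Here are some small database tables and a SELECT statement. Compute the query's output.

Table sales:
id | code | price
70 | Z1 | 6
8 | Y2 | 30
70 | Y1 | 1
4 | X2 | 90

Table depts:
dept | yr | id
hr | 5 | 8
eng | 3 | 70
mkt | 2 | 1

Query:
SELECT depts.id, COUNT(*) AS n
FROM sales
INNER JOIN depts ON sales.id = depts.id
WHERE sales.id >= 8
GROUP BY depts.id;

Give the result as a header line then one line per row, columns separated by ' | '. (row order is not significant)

After JOIN depts (3 rows):
sales.id | sales.code | sales.price | depts.dept | depts.yr | depts.id
70 | Z1 | 6 | eng | 3 | 70
8 | Y2 | 30 | hr | 5 | 8
70 | Y1 | 1 | eng | 3 | 70
After WHERE (3 rows):
sales.id | sales.code | sales.price | depts.dept | depts.yr | depts.id
70 | Z1 | 6 | eng | 3 | 70
8 | Y2 | 30 | hr | 5 | 8
70 | Y1 | 1 | eng | 3 | 70
After GROUP BY (2 rows):
depts.id | n
70 | 2
8 | 1

== RESULT ==
depts.id | n
70 | 2
8 | 1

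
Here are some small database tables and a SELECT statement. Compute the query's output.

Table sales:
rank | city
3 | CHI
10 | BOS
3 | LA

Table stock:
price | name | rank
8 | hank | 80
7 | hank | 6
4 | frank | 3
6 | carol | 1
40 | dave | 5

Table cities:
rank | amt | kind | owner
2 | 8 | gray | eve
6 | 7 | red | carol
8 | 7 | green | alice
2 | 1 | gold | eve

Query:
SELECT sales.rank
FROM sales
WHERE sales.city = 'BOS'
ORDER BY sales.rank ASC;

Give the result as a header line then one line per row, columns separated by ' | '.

== RESULT ==
sales.rank
10

Derivation:
After WHERE (1 rows):
sales.rank | sales.city
10 | BOS
After SELECT (1 rows):
sales.rank
10
After ORDER BY (1 rows):
sales.rank
10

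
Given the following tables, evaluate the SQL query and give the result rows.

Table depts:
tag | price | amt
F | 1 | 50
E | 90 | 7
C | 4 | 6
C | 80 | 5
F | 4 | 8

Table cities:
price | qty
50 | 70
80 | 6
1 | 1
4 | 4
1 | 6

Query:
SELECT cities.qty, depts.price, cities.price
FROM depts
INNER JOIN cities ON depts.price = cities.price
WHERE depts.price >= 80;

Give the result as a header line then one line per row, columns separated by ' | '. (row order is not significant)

== RESULT ==
cities.qty | depts.price | cities.price
6 | 80 | 80

Derivation:
After JOIN cities (5 rows):
depts.tag | depts.price | depts.amt | cities.price | cities.qty
F | 1 | 50 | 1 | 1
F | 1 | 50 | 1 | 6
C | 4 | 6 | 4 | 4
C | 80 | 5 | 80 | 6
F | 4 | 8 | 4 | 4
After WHERE (1 rows):
depts.tag | depts.price | depts.amt | cities.price | cities.qty
C | 80 | 5 | 80 | 6
After SELECT (1 rows):
cities.qty | depts.price | cities.price
6 | 80 | 80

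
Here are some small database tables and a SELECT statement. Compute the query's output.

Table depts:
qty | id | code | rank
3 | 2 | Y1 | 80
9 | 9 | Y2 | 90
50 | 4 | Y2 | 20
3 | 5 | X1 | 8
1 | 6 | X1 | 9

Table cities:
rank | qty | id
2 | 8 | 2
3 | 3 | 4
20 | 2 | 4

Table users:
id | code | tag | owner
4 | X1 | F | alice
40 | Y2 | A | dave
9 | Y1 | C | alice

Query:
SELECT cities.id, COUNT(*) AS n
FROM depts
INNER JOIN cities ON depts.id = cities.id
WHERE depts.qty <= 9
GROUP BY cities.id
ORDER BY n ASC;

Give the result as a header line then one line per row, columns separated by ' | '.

After JOIN cities (3 rows):
depts.qty | depts.id | depts.code | depts.rank | cities.rank | cities.qty | cities.id
3 | 2 | Y1 | 80 | 2 | 8 | 2
50 | 4 | Y2 | 20 | 3 | 3 | 4
50 | 4 | Y2 | 20 | 20 | 2 | 4
After WHERE (1 rows):
depts.qty | depts.id | depts.code | depts.rank | cities.rank | cities.qty | cities.id
3 | 2 | Y1 | 80 | 2 | 8 | 2
After GROUP BY (1 rows):
cities.id | n
2 | 1
After ORDER BY (1 rows):
cities.id | n
2 | 1

== RESULT ==
cities.id | n
2 | 1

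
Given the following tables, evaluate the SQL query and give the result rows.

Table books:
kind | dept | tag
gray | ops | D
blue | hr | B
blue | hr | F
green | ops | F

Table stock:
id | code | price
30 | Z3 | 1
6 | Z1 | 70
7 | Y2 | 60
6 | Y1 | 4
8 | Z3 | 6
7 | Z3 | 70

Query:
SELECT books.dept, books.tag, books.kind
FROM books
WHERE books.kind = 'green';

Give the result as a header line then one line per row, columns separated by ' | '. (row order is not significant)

== RESULT ==
books.dept | books.tag | books.kind
ops | F | green

Derivation:
After WHERE (1 rows):
books.kind | books.dept | books.tag
green | ops | F
After SELECT (1 rows):
books.dept | books.tag | books.kind
ops | F | green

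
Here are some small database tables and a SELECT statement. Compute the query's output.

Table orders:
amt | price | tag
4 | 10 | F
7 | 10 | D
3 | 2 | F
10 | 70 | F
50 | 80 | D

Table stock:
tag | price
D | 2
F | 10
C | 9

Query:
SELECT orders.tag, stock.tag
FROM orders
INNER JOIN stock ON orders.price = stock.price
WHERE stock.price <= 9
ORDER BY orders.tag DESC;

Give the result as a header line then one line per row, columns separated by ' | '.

== RESULT ==
orders.tag | stock.tag
F | D

Derivation:
After JOIN stock (3 rows):
orders.amt | orders.price | orders.tag | stock.tag | stock.price
4 | 10 | F | F | 10
7 | 10 | D | F | 10
3 | 2 | F | D | 2
After WHERE (1 rows):
orders.amt | orders.price | orders.tag | stock.tag | stock.price
3 | 2 | F | D | 2
After SELECT (1 rows):
orders.tag | stock.tag
F | D
After ORDER BY (1 rows):
orders.tag | stock.tag
F | D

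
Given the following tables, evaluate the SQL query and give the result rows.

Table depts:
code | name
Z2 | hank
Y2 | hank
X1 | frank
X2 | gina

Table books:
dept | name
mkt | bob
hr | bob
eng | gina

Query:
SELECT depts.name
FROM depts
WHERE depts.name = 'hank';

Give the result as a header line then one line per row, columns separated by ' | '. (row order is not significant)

After WHERE (2 rows):
depts.code | depts.name
Z2 | hank
Y2 | hank
After SELECT (2 rows):
depts.name
hank
hank

== RESULT ==
depts.name
hank
hank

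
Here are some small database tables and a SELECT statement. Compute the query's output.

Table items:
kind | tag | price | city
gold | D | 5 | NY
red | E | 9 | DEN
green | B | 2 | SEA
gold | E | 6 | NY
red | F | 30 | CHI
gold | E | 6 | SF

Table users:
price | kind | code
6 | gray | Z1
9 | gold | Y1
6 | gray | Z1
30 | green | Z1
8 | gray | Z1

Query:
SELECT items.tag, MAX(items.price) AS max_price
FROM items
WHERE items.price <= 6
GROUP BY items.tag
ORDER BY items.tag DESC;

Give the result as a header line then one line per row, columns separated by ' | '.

== RESULT ==
items.tag | max_price
E | 6
D | 5
B | 2

Derivation:
After WHERE (4 rows):
items.kind | items.tag | items.price | items.city
gold | D | 5 | NY
green | B | 2 | SEA
gold | E | 6 | NY
gold | E | 6 | SF
After GROUP BY (3 rows):
items.tag | max_price
D | 5
B | 2
E | 6
After ORDER BY (3 rows):
items.tag | max_price
E | 6
D | 5
B | 2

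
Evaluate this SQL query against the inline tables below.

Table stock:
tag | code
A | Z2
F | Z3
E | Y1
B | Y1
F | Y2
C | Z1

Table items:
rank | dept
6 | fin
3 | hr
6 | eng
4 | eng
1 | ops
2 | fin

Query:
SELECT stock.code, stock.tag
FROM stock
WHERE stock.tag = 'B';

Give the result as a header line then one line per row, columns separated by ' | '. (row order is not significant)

== RESULT ==
stock.code | stock.tag
Y1 | B

Derivation:
After WHERE (1 rows):
stock.tag | stock.code
B | Y1
After SELECT (1 rows):
stock.code | stock.tag
Y1 | B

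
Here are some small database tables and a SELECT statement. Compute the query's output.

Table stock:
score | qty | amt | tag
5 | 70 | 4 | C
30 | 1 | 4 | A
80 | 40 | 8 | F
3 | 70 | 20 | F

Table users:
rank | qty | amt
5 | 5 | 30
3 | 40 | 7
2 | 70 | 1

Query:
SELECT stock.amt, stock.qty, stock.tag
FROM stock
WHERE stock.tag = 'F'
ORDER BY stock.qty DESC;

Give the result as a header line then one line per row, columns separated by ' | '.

After WHERE (2 rows):
stock.score | stock.qty | stock.amt | stock.tag
80 | 40 | 8 | F
3 | 70 | 20 | F
After SELECT (2 rows):
stock.amt | stock.qty | stock.tag
8 | 40 | F
20 | 70 | F
After ORDER BY (2 rows):
stock.amt | stock.qty | stock.tag
20 | 70 | F
8 | 40 | F

== RESULT ==
stock.amt | stock.qty | stock.tag
20 | 70 | F
8 | 40 | F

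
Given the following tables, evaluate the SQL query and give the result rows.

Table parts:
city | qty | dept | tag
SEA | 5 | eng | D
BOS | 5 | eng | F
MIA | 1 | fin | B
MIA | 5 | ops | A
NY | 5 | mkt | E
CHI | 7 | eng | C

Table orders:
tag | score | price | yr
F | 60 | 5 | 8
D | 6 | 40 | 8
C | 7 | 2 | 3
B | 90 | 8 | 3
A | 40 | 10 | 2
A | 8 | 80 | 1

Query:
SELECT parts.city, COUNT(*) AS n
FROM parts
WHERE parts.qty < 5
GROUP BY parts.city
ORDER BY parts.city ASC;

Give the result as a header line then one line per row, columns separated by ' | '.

== RESULT ==
parts.city | n
MIA | 1

Derivation:
After WHERE (1 rows):
parts.city | parts.qty | parts.dept | parts.tag
MIA | 1 | fin | B
After GROUP BY (1 rows):
parts.city | n
MIA | 1
After ORDER BY (1 rows):
parts.city | n
MIA | 1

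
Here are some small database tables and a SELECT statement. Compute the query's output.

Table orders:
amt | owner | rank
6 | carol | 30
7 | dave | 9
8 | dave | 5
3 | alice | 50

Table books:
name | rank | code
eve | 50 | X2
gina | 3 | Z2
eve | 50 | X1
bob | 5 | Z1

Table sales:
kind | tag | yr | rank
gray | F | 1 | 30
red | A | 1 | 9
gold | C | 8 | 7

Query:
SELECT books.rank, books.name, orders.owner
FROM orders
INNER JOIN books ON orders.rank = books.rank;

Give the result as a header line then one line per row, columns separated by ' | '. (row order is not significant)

After JOIN books (3 rows):
orders.amt | orders.owner | orders.rank | books.name | books.rank | books.code
8 | dave | 5 | bob | 5 | Z1
3 | alice | 50 | eve | 50 | X2
3 | alice | 50 | eve | 50 | X1
After SELECT (3 rows):
books.rank | books.name | orders.owner
5 | bob | dave
50 | eve | alice
50 | eve | alice

== RESULT ==
books.rank | books.name | orders.owner
5 | bob | dave
50 | eve | alice
50 | eve | alice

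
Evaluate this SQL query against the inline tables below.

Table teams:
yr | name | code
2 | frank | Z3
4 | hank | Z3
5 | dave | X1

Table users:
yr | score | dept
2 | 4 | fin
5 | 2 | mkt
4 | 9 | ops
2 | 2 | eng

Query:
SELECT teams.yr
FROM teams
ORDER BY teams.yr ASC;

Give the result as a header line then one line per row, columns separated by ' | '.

== RESULT ==
teams.yr
2
4
5

Derivation:
After SELECT (3 rows):
teams.yr
2
4
5
After ORDER BY (3 rows):
teams.yr
2
4
5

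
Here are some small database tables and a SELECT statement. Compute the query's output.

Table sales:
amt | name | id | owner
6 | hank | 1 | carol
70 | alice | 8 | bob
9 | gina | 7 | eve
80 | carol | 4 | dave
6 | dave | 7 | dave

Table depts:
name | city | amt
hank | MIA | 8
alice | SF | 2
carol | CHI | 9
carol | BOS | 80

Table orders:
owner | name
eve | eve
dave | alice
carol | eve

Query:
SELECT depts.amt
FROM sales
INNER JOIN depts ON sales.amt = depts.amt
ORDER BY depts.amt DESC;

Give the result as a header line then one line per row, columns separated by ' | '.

After JOIN depts (2 rows):
sales.amt | sales.name | sales.id | sales.owner | depts.name | depts.city | depts.amt
9 | gina | 7 | eve | carol | CHI | 9
80 | carol | 4 | dave | carol | BOS | 80
After SELECT (2 rows):
depts.amt
9
80
After ORDER BY (2 rows):
depts.amt
80
9

== RESULT ==
depts.amt
80
9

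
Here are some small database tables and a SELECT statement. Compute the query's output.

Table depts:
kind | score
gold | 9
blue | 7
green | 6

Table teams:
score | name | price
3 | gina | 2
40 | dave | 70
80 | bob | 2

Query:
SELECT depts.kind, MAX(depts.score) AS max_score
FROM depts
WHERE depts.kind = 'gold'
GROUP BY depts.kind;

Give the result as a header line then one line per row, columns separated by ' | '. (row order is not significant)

== RESULT ==
depts.kind | max_score
gold | 9

Derivation:
After WHERE (1 rows):
depts.kind | depts.score
gold | 9
After GROUP BY (1 rows):
depts.kind | max_score
gold | 9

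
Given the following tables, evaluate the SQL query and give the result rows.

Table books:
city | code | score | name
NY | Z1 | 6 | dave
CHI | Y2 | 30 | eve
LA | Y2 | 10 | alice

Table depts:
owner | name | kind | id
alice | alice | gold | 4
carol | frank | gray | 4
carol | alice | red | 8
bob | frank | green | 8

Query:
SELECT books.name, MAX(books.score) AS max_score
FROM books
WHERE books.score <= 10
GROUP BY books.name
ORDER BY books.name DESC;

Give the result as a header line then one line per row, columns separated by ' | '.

== RESULT ==
books.name | max_score
dave | 6
alice | 10

Derivation:
After WHERE (2 rows):
books.city | books.code | books.score | books.name
NY | Z1 | 6 | dave
LA | Y2 | 10 | alice
After GROUP BY (2 rows):
books.name | max_score
dave | 6
alice | 10
After ORDER BY (2 rows):
books.name | max_score
dave | 6
alice | 10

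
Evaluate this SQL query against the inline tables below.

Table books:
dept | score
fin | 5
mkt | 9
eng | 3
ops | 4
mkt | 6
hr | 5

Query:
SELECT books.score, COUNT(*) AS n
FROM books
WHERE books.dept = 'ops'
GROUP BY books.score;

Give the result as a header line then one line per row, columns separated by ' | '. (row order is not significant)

After WHERE (1 rows):
books.dept | books.score
ops | 4
After GROUP BY (1 rows):
books.score | n
4 | 1

== RESULT ==
books.score | n
4 | 1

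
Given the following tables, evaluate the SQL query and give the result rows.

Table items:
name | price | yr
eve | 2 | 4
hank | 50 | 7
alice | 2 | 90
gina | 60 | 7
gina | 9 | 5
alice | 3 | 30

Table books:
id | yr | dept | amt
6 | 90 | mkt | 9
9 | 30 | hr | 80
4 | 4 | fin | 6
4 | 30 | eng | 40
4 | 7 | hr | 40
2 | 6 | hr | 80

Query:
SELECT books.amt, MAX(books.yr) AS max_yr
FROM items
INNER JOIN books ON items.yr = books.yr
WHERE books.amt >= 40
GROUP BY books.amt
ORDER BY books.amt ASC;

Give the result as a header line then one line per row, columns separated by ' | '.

== RESULT ==
books.amt | max_yr
40 | 30
80 | 30

Derivation:
After JOIN books (6 rows):
items.name | items.price | items.yr | books.id | books.yr | books.dept | books.amt
eve | 2 | 4 | 4 | 4 | fin | 6
hank | 50 | 7 | 4 | 7 | hr | 40
alice | 2 | 90 | 6 | 90 | mkt | 9
gina | 60 | 7 | 4 | 7 | hr | 40
alice | 3 | 30 | 9 | 30 | hr | 80
alice | 3 | 30 | 4 | 30 | eng | 40
After WHERE (4 rows):
items.name | items.price | items.yr | books.id | books.yr | books.dept | books.amt
hank | 50 | 7 | 4 | 7 | hr | 40
gina | 60 | 7 | 4 | 7 | hr | 40
alice | 3 | 30 | 9 | 30 | hr | 80
alice | 3 | 30 | 4 | 30 | eng | 40
After GROUP BY (2 rows):
books.amt | max_yr
40 | 30
80 | 30
After ORDER BY (2 rows):
books.amt | max_yr
40 | 30
80 | 30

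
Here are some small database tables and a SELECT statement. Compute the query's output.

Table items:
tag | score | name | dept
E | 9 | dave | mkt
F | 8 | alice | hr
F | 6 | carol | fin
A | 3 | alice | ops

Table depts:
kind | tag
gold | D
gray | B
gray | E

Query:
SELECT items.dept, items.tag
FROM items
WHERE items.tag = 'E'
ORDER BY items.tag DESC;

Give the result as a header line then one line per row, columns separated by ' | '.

After WHERE (1 rows):
items.tag | items.score | items.name | items.dept
E | 9 | dave | mkt
After SELECT (1 rows):
items.dept | items.tag
mkt | E
After ORDER BY (1 rows):
items.dept | items.tag
mkt | E

== RESULT ==
items.dept | items.tag
mkt | E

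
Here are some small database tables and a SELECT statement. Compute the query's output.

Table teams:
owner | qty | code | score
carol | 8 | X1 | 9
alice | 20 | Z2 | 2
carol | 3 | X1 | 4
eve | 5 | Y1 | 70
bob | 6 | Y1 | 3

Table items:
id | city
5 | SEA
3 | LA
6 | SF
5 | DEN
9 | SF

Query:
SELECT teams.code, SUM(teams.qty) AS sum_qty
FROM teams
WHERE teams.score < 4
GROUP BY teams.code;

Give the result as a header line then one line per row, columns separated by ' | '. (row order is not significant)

== RESULT ==
teams.code | sum_qty
Z2 | 20
Y1 | 6

Derivation:
After WHERE (2 rows):
teams.owner | teams.qty | teams.code | teams.score
alice | 20 | Z2 | 2
bob | 6 | Y1 | 3
After GROUP BY (2 rows):
teams.code | sum_qty
Z2 | 20
Y1 | 6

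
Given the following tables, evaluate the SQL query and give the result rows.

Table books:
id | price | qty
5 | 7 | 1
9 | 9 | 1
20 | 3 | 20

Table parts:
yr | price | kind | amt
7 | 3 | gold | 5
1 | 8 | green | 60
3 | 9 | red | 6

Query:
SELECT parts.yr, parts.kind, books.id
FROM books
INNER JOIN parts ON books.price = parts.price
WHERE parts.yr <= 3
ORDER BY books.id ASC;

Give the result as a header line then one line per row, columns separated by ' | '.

== RESULT ==
parts.yr | parts.kind | books.id
3 | red | 9

Derivation:
After JOIN parts (2 rows):
books.id | books.price | books.qty | parts.yr | parts.price | parts.kind | parts.amt
9 | 9 | 1 | 3 | 9 | red | 6
20 | 3 | 20 | 7 | 3 | gold | 5
After WHERE (1 rows):
books.id | books.price | books.qty | parts.yr | parts.price | parts.kind | parts.amt
9 | 9 | 1 | 3 | 9 | red | 6
After SELECT (1 rows):
parts.yr | parts.kind | books.id
3 | red | 9
After ORDER BY (1 rows):
parts.yr | parts.kind | books.id
3 | red | 9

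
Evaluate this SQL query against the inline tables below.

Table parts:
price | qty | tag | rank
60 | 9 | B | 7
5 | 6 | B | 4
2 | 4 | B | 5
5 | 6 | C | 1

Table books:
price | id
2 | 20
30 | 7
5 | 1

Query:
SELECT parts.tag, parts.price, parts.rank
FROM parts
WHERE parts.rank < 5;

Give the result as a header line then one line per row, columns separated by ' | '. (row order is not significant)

== RESULT ==
parts.tag | parts.price | parts.rank
B | 5 | 4
C | 5 | 1

Derivation:
After WHERE (2 rows):
parts.price | parts.qty | parts.tag | parts.rank
5 | 6 | B | 4
5 | 6 | C | 1
After SELECT (2 rows):
parts.tag | parts.price | parts.rank
B | 5 | 4
C | 5 | 1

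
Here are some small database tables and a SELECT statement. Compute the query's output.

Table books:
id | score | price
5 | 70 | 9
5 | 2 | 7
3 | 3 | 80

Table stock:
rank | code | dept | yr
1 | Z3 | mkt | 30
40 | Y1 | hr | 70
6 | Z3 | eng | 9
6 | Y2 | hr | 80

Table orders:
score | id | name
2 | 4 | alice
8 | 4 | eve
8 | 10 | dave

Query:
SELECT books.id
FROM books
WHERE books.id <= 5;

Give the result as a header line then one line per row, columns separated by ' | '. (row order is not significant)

After WHERE (3 rows):
books.id | books.score | books.price
5 | 70 | 9
5 | 2 | 7
3 | 3 | 80
After SELECT (3 rows):
books.id
5
5
3

== RESULT ==
books.id
5
5
3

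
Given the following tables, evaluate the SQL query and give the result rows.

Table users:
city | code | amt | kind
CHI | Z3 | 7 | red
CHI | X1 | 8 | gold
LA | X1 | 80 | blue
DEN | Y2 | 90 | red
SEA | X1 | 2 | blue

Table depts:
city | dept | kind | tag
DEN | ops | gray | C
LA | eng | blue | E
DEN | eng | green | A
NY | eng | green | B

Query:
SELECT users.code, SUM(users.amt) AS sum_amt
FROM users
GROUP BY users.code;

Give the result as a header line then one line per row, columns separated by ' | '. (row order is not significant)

After GROUP BY (3 rows):
users.code | sum_amt
Z3 | 7
X1 | 90
Y2 | 90

== RESULT ==
users.code | sum_amt
Z3 | 7
X1 | 90
Y2 | 90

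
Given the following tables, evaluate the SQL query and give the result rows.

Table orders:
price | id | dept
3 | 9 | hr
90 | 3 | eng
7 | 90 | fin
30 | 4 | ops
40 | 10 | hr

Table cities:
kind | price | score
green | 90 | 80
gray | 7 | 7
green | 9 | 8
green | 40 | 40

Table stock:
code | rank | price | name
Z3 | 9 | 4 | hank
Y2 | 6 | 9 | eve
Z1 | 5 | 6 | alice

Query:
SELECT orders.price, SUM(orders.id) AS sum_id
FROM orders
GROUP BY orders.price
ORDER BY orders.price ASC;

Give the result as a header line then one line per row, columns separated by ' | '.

After GROUP BY (5 rows):
orders.price | sum_id
3 | 9
90 | 3
7 | 90
30 | 4
40 | 10
After ORDER BY (5 rows):
orders.price | sum_id
3 | 9
7 | 90
30 | 4
40 | 10
90 | 3

== RESULT ==
orders.price | sum_id
3 | 9
7 | 90
30 | 4
40 | 10
90 | 3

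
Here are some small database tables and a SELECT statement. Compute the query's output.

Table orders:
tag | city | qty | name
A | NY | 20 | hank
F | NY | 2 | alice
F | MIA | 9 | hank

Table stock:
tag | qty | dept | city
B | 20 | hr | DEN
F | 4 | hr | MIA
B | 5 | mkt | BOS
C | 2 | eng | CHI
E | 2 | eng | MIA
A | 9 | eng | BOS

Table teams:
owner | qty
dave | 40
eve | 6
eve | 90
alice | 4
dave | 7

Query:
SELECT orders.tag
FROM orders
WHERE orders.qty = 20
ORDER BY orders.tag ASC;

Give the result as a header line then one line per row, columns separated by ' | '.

== RESULT ==
orders.tag
A

Derivation:
After WHERE (1 rows):
orders.tag | orders.city | orders.qty | orders.name
A | NY | 20 | hank
After SELECT (1 rows):
orders.tag
A
After ORDER BY (1 rows):
orders.tag
A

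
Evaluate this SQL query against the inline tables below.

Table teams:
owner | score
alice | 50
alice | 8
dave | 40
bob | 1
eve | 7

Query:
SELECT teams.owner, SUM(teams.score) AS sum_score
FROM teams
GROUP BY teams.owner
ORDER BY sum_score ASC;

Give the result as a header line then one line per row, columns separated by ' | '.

== RESULT ==
teams.owner | sum_score
bob | 1
eve | 7
dave | 40
alice | 58

Derivation:
After GROUP BY (4 rows):
teams.owner | sum_score
alice | 58
dave | 40
bob | 1
eve | 7
After ORDER BY (4 rows):
teams.owner | sum_score
bob | 1
eve | 7
dave | 40
alice | 58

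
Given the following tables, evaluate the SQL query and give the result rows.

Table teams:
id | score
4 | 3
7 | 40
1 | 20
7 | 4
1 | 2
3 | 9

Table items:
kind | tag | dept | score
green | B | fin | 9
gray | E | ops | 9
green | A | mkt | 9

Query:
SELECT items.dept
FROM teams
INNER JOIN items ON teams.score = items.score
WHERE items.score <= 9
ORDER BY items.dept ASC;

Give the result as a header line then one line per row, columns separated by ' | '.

After JOIN items (3 rows):
teams.id | teams.score | items.kind | items.tag | items.dept | items.score
3 | 9 | green | B | fin | 9
3 | 9 | gray | E | ops | 9
3 | 9 | green | A | mkt | 9
After WHERE (3 rows):
teams.id | teams.score | items.kind | items.tag | items.dept | items.score
3 | 9 | green | B | fin | 9
3 | 9 | gray | E | ops | 9
3 | 9 | green | A | mkt | 9
After SELECT (3 rows):
items.dept
fin
ops
mkt
After ORDER BY (3 rows):
items.dept
fin
mkt
ops

== RESULT ==
items.dept
fin
mkt
ops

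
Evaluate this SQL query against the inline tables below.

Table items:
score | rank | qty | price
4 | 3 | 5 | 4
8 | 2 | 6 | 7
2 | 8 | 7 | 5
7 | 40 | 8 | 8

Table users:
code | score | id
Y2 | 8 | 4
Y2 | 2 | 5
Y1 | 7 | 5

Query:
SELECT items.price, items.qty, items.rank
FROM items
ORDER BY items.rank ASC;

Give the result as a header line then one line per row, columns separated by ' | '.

== RESULT ==
items.price | items.qty | items.rank
7 | 6 | 2
4 | 5 | 3
5 | 7 | 8
8 | 8 | 40

Derivation:
After SELECT (4 rows):
items.price | items.qty | items.rank
4 | 5 | 3
7 | 6 | 2
5 | 7 | 8
8 | 8 | 40
After ORDER BY (4 rows):
items.price | items.qty | items.rank
7 | 6 | 2
4 | 5 | 3
5 | 7 | 8
8 | 8 | 40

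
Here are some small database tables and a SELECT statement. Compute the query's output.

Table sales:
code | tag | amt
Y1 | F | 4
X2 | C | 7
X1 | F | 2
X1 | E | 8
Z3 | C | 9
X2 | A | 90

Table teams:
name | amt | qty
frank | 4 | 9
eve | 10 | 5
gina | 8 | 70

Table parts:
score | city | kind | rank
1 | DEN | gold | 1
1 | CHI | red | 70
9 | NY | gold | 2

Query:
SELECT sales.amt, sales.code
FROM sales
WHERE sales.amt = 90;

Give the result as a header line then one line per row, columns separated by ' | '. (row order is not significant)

== RESULT ==
sales.amt | sales.code
90 | X2

Derivation:
After WHERE (1 rows):
sales.code | sales.tag | sales.amt
X2 | A | 90
After SELECT (1 rows):
sales.amt | sales.code
90 | X2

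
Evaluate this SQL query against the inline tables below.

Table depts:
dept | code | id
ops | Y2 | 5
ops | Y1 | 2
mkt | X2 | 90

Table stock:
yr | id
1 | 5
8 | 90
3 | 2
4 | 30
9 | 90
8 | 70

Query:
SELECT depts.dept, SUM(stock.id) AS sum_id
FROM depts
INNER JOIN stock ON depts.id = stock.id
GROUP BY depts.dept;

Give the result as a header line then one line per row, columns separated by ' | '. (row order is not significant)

After JOIN stock (4 rows):
depts.dept | depts.code | depts.id | stock.yr | stock.id
ops | Y2 | 5 | 1 | 5
ops | Y1 | 2 | 3 | 2
mkt | X2 | 90 | 8 | 90
mkt | X2 | 90 | 9 | 90
After GROUP BY (2 rows):
depts.dept | sum_id
ops | 7
mkt | 180

== RESULT ==
depts.dept | sum_id
ops | 7
mkt | 180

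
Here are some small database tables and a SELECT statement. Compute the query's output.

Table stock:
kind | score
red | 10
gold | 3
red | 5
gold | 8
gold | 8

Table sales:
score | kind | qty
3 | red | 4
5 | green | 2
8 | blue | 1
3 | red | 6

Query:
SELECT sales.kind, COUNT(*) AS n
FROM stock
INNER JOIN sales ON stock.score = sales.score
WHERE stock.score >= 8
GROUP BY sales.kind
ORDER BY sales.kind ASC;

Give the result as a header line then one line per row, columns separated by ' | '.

== RESULT ==
sales.kind | n
blue | 2

Derivation:
After JOIN sales (5 rows):
stock.kind | stock.score | sales.score | sales.kind | sales.qty
gold | 3 | 3 | red | 4
gold | 3 | 3 | red | 6
red | 5 | 5 | green | 2
gold | 8 | 8 | blue | 1
gold | 8 | 8 | blue | 1
After WHERE (2 rows):
stock.kind | stock.score | sales.score | sales.kind | sales.qty
gold | 8 | 8 | blue | 1
gold | 8 | 8 | blue | 1
After GROUP BY (1 rows):
sales.kind | n
blue | 2
After ORDER BY (1 rows):
sales.kind | n
blue | 2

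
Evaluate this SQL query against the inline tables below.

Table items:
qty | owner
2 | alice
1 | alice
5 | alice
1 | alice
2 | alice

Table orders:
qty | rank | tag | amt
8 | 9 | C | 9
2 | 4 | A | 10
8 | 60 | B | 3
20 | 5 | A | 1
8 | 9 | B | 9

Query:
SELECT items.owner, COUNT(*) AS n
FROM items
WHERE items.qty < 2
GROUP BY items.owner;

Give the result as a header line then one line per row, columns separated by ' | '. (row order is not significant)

== RESULT ==
items.owner | n
alice | 2

Derivation:
After WHERE (2 rows):
items.qty | items.owner
1 | alice
1 | alice
After GROUP BY (1 rows):
items.owner | n
alice | 2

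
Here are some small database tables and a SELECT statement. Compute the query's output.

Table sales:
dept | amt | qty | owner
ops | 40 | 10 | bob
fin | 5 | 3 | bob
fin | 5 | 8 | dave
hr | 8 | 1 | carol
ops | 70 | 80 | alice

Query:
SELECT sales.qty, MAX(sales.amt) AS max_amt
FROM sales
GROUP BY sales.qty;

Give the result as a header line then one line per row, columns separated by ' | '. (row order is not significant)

== RESULT ==
sales.qty | max_amt
10 | 40
3 | 5
8 | 5
1 | 8
80 | 70

Derivation:
After GROUP BY (5 rows):
sales.qty | max_amt
10 | 40
3 | 5
8 | 5
1 | 8
80 | 70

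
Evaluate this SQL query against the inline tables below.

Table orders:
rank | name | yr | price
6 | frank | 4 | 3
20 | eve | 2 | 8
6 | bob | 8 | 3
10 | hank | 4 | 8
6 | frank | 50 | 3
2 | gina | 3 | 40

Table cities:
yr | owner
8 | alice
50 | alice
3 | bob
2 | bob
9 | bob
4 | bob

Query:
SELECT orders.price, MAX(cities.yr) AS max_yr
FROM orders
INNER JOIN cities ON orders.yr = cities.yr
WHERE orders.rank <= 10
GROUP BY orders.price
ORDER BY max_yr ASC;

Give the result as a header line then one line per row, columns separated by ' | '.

== RESULT ==
orders.price | max_yr
40 | 3
8 | 4
3 | 50

Derivation:
After JOIN cities (6 rows):
orders.rank | orders.name | orders.yr | orders.price | cities.yr | cities.owner
6 | frank | 4 | 3 | 4 | bob
20 | eve | 2 | 8 | 2 | bob
6 | bob | 8 | 3 | 8 | alice
10 | hank | 4 | 8 | 4 | bob
6 | frank | 50 | 3 | 50 | alice
2 | gina | 3 | 40 | 3 | bob
After WHERE (5 rows):
orders.rank | orders.name | orders.yr | orders.price | cities.yr | cities.owner
6 | frank | 4 | 3 | 4 | bob
6 | bob | 8 | 3 | 8 | alice
10 | hank | 4 | 8 | 4 | bob
6 | frank | 50 | 3 | 50 | alice
2 | gina | 3 | 40 | 3 | bob
After GROUP BY (3 rows):
orders.price | max_yr
3 | 50
8 | 4
40 | 3
After ORDER BY (3 rows):
orders.price | max_yr
40 | 3
8 | 4
3 | 50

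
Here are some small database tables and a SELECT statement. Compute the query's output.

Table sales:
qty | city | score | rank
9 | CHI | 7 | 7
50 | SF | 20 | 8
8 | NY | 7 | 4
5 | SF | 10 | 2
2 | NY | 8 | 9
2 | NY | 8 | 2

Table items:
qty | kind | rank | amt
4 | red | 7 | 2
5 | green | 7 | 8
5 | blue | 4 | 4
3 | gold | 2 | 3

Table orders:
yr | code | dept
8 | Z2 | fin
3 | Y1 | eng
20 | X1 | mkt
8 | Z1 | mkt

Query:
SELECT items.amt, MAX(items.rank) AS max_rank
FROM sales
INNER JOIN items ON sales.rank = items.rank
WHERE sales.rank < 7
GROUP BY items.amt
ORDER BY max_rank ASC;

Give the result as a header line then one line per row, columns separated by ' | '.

After JOIN items (5 rows):
sales.qty | sales.city | sales.score | sales.rank | items.qty | items.kind | items.rank | items.amt
9 | CHI | 7 | 7 | 4 | red | 7 | 2
9 | CHI | 7 | 7 | 5 | green | 7 | 8
8 | NY | 7 | 4 | 5 | blue | 4 | 4
5 | SF | 10 | 2 | 3 | gold | 2 | 3
2 | NY | 8 | 2 | 3 | gold | 2 | 3
After WHERE (3 rows):
sales.qty | sales.city | sales.score | sales.rank | items.qty | items.kind | items.rank | items.amt
8 | NY | 7 | 4 | 5 | blue | 4 | 4
5 | SF | 10 | 2 | 3 | gold | 2 | 3
2 | NY | 8 | 2 | 3 | gold | 2 | 3
After GROUP BY (2 rows):
items.amt | max_rank
4 | 4
3 | 2
After ORDER BY (2 rows):
items.amt | max_rank
3 | 2
4 | 4

== RESULT ==
items.amt | max_rank
3 | 2
4 | 4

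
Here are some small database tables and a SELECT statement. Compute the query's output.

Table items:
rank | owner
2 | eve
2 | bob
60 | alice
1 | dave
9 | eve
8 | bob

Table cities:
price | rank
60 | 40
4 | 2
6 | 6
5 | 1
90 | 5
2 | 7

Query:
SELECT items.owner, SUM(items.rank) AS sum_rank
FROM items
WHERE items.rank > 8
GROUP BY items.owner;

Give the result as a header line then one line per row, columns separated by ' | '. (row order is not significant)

== RESULT ==
items.owner | sum_rank
alice | 60
eve | 9

Derivation:
After WHERE (2 rows):
items.rank | items.owner
60 | alice
9 | eve
After GROUP BY (2 rows):
items.owner | sum_rank
alice | 60
eve | 9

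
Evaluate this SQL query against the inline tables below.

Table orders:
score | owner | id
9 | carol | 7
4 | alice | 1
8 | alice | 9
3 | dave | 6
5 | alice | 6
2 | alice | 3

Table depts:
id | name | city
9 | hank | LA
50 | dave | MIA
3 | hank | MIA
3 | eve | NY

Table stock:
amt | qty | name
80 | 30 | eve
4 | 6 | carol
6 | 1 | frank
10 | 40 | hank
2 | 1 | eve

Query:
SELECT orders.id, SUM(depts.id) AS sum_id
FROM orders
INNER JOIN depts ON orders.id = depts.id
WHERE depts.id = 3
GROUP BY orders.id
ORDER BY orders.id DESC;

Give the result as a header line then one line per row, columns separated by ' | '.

After JOIN depts (3 rows):
orders.score | orders.owner | orders.id | depts.id | depts.name | depts.city
8 | alice | 9 | 9 | hank | LA
2 | alice | 3 | 3 | hank | MIA
2 | alice | 3 | 3 | eve | NY
After WHERE (2 rows):
orders.score | orders.owner | orders.id | depts.id | depts.name | depts.city
2 | alice | 3 | 3 | hank | MIA
2 | alice | 3 | 3 | eve | NY
After GROUP BY (1 rows):
orders.id | sum_id
3 | 6
After ORDER BY (1 rows):
orders.id | sum_id
3 | 6

== RESULT ==
orders.id | sum_id
3 | 6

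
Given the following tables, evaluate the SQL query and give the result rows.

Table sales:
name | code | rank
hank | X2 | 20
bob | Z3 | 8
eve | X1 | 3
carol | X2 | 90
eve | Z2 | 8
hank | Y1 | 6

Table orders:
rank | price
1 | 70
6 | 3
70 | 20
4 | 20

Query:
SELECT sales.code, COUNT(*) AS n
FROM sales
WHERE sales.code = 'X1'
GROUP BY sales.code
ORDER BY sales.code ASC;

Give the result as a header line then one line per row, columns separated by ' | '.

After WHERE (1 rows):
sales.name | sales.code | sales.rank
eve | X1 | 3
After GROUP BY (1 rows):
sales.code | n
X1 | 1
After ORDER BY (1 rows):
sales.code | n
X1 | 1

== RESULT ==
sales.code | n
X1 | 1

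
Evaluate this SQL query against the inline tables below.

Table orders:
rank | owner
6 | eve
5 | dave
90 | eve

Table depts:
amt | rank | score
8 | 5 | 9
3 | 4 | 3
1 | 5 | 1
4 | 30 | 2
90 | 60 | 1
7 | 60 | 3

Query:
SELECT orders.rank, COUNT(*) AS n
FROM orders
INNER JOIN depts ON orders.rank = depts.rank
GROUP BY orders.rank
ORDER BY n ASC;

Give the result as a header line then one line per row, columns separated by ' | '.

After JOIN depts (2 rows):
orders.rank | orders.owner | depts.amt | depts.rank | depts.score
5 | dave | 8 | 5 | 9
5 | dave | 1 | 5 | 1
After GROUP BY (1 rows):
orders.rank | n
5 | 2
After ORDER BY (1 rows):
orders.rank | n
5 | 2

== RESULT ==
orders.rank | n
5 | 2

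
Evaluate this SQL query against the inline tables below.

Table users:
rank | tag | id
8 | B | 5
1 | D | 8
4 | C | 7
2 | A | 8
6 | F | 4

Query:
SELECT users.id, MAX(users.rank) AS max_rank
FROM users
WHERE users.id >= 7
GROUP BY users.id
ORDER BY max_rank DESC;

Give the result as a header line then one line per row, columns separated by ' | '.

== RESULT ==
users.id | max_rank
7 | 4
8 | 2

Derivation:
After WHERE (3 rows):
users.rank | users.tag | users.id
1 | D | 8
4 | C | 7
2 | A | 8
After GROUP BY (2 rows):
users.id | max_rank
8 | 2
7 | 4
After ORDER BY (2 rows):
users.id | max_rank
7 | 4
8 | 2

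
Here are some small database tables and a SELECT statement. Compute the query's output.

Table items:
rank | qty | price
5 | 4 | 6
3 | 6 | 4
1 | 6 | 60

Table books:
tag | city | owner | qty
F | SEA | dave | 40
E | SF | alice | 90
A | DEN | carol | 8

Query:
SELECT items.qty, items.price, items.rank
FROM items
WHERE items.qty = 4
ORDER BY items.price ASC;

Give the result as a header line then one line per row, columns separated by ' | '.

== RESULT ==
items.qty | items.price | items.rank
4 | 6 | 5

Derivation:
After WHERE (1 rows):
items.rank | items.qty | items.price
5 | 4 | 6
After SELECT (1 rows):
items.qty | items.price | items.rank
4 | 6 | 5
After ORDER BY (1 rows):
items.qty | items.price | items.rank
4 | 6 | 5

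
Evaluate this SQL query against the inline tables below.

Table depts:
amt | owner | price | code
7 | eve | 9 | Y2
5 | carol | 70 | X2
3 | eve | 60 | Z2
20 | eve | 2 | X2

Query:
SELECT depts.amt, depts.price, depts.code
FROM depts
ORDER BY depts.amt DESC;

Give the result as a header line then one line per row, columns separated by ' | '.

== RESULT ==
depts.amt | depts.price | depts.code
20 | 2 | X2
7 | 9 | Y2
5 | 70 | X2
3 | 60 | Z2

Derivation:
After SELECT (4 rows):
depts.amt | depts.price | depts.code
7 | 9 | Y2
5 | 70 | X2
3 | 60 | Z2
20 | 2 | X2
After ORDER BY (4 rows):
depts.amt | depts.price | depts.code
20 | 2 | X2
7 | 9 | Y2
5 | 70 | X2
3 | 60 | Z2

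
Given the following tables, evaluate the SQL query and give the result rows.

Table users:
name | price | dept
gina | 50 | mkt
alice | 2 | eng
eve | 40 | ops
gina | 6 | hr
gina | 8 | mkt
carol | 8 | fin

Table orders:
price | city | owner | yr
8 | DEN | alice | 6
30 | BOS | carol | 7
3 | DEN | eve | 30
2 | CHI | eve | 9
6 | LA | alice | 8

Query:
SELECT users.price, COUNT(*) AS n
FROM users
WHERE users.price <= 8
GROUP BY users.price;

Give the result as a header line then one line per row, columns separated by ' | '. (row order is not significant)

== RESULT ==
users.price | n
2 | 1
6 | 1
8 | 2

Derivation:
After WHERE (4 rows):
users.name | users.price | users.dept
alice | 2 | eng
gina | 6 | hr
gina | 8 | mkt
carol | 8 | fin
After GROUP BY (3 rows):
users.price | n
2 | 1
6 | 1
8 | 2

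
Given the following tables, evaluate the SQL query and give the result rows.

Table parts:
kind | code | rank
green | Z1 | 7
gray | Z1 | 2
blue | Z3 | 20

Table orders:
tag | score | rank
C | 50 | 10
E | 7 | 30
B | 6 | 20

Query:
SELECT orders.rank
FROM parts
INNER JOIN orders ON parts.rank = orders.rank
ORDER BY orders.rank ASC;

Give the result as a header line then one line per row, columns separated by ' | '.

== RESULT ==
orders.rank
20

Derivation:
After JOIN orders (1 rows):
parts.kind | parts.code | parts.rank | orders.tag | orders.score | orders.rank
blue | Z3 | 20 | B | 6 | 20
After SELECT (1 rows):
orders.rank
20
After ORDER BY (1 rows):
orders.rank
20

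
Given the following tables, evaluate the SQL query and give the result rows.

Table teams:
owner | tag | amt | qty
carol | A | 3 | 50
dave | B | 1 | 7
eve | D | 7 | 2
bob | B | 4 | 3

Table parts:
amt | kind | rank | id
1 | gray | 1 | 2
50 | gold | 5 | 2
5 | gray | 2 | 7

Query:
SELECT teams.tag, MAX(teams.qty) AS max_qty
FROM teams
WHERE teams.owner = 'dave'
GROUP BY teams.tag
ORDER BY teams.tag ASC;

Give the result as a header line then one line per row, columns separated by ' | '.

== RESULT ==
teams.tag | max_qty
B | 7

Derivation:
After WHERE (1 rows):
teams.owner | teams.tag | teams.amt | teams.qty
dave | B | 1 | 7
After GROUP BY (1 rows):
teams.tag | max_qty
B | 7
After ORDER BY (1 rows):
teams.tag | max_qty
B | 7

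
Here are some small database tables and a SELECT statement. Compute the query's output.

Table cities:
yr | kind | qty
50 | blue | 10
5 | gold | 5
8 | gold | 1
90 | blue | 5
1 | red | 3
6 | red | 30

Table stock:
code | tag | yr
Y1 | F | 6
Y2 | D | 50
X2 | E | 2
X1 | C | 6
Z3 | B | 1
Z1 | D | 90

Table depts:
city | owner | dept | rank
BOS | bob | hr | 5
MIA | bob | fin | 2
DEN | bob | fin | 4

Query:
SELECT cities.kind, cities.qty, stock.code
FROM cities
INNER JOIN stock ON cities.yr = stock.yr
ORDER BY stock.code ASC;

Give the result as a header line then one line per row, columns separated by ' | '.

== RESULT ==
cities.kind | cities.qty | stock.code
red | 30 | X1
red | 30 | Y1
blue | 10 | Y2
blue | 5 | Z1
red | 3 | Z3

Derivation:
After JOIN stock (5 rows):
cities.yr | cities.kind | cities.qty | stock.code | stock.tag | stock.yr
50 | blue | 10 | Y2 | D | 50
90 | blue | 5 | Z1 | D | 90
1 | red | 3 | Z3 | B | 1
6 | red | 30 | Y1 | F | 6
6 | red | 30 | X1 | C | 6
After SELECT (5 rows):
cities.kind | cities.qty | stock.code
blue | 10 | Y2
blue | 5 | Z1
red | 3 | Z3
red | 30 | Y1
red | 30 | X1
After ORDER BY (5 rows):
cities.kind | cities.qty | stock.code
red | 30 | X1
red | 30 | Y1
blue | 10 | Y2
blue | 5 | Z1
red | 3 | Z3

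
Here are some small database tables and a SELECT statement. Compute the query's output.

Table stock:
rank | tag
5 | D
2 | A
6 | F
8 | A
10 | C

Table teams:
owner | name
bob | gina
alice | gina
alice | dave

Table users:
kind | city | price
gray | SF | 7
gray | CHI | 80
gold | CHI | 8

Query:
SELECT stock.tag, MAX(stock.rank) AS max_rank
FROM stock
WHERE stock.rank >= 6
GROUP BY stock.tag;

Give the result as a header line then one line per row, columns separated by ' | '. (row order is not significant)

After WHERE (3 rows):
stock.rank | stock.tag
6 | F
8 | A
10 | C
After GROUP BY (3 rows):
stock.tag | max_rank
F | 6
A | 8
C | 10

== RESULT ==
stock.tag | max_rank
F | 6
A | 8
C | 10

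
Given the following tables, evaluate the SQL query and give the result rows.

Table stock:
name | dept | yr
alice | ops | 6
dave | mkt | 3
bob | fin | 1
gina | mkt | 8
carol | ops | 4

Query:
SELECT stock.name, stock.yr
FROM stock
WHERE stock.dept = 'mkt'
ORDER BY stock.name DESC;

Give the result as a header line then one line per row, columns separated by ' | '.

After WHERE (2 rows):
stock.name | stock.dept | stock.yr
dave | mkt | 3
gina | mkt | 8
After SELECT (2 rows):
stock.name | stock.yr
dave | 3
gina | 8
After ORDER BY (2 rows):
stock.name | stock.yr
gina | 8
dave | 3

== RESULT ==
stock.name | stock.yr
gina | 8
dave | 3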